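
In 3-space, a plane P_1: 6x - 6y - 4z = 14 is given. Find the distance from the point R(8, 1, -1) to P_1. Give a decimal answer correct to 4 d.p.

n·R − d = (6)·(8) + (-6)·(1) + (-4)·(-1) − 14 = 32; |n| = √88.
Distance = |32| / √88 = 32/√88 ≈ 3.4112.

3.4112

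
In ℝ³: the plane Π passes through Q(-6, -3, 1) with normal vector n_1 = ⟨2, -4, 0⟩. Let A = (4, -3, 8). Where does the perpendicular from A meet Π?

(2, 1, 8)

Π: n_1·r = n_1·Q gives 2x - 4y = 0.
Foot = A − λn with λ = (n·A − d)/|n|² = (20 − 0)/20 = 1.
Foot = (4, -3, 8) − 1·(2, -4, 0) = (2, 1, 8).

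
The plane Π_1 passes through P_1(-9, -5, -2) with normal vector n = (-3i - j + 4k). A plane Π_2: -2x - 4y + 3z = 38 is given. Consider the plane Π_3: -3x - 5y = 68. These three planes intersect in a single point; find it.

(-11, -7, -4)

Π_1: n·r = n·P_1 gives -3x - y + 4z = 24.
Solving the 3×3 linear system -3x - y + 4z = 24, -2x - 4y + 3z = 38, -3x - 5y = 68 (e.g. by elimination or Cramer's rule, determinant = -44) gives (-11, -7, -4).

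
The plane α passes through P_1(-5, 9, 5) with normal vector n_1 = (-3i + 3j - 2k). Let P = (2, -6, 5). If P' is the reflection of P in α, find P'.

α: n_1·r = n_1·P_1 gives -3x + 3y - 2z = 32.
λ = (n·P − d)/|n|² = (-34 − 32)/22 = -3.
Reflection = P − 2λn = (2, -6, 5) − (-6)·(-3, 3, -2) = (-16, 12, -7).

(-16, 12, -7)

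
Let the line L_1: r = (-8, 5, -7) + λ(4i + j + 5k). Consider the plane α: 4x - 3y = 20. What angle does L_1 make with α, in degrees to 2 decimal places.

23.65

sin θ = |n·v| / (|n||v|) = |13| / (√25 · √42) = 0.40119.
θ ≈ 23.65°.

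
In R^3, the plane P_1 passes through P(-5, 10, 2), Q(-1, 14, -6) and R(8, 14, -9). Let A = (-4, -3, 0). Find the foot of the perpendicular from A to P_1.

(-2, 7, 6)

PQ = (4, 4, -8), PR = (13, 4, -11); a normal to P_1 is PQ × PR = (-12, -60, -36).
Using P: P_1 has equation -12x - 60y - 36z = -612.
Foot = A − λn with λ = (n·A − d)/|n|² = (228 − (-612))/5040 = 1/6.
Foot = (-4, -3, 0) − (1/6)·(-12, -60, -36) = (-2, 7, 6).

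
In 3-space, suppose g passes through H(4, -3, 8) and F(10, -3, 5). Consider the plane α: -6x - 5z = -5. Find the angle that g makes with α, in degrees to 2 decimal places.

A direction vector for g is F − H = (6, 0, -3).
sin θ = |n·v| / (|n||v|) = |-21| / (√61 · √45) = 0.40082.
θ ≈ 23.63°.

23.63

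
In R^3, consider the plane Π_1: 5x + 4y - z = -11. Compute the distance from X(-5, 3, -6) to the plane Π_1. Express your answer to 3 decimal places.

n·X − d = (5)·(-5) + (4)·(3) + (-1)·(-6) − (-11) = 4; |n| = √42.
Distance = |4| / √42 = 4/√42 ≈ 0.617.

0.617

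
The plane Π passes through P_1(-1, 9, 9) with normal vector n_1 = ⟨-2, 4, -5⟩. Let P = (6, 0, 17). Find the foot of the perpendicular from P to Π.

Π: n_1·r = n_1·P_1 gives -2x + 4y - 5z = -7.
Foot = P − λn with λ = (n·P − d)/|n|² = (-97 − (-7))/45 = -2.
Foot = (6, 0, 17) − (-2)·(-2, 4, -5) = (2, 8, 7).

(2, 8, 7)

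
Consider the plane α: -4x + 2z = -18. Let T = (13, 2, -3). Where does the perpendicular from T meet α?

(5, 2, 1)

Foot = T − λn with λ = (n·T − d)/|n|² = (-58 − (-18))/20 = -2.
Foot = (13, 2, -3) − (-2)·(-4, 0, 2) = (5, 2, 1).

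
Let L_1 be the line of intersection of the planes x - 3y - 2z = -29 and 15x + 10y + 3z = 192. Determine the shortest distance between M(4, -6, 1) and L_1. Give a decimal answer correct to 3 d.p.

Direction of L_1: (1, -3, -2) × (15, 10, 3) = (11, -33, 55).
A point on L_1: solving the two plane equations with x = 7 gives (7, 6, 9).
Taking (7, 6, 9) on L_1 with direction v = (11, -33, 55): w = M − (7, 6, 9) = (-3, -12, -8), and w × v = (-924, 77, 231).
Distance = |w × v| / |v| = √913066 / √4235 ≈ 14.683.

14.683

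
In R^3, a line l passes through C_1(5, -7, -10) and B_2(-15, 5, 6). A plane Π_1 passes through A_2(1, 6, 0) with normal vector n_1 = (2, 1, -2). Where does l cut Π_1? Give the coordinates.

A direction vector for l is B_2 − C_1 = (-20, 12, 16).
Π_1: n_1·r = n_1·A_2 gives 2x + y - 2z = 8.
Substitute r = (5, -7, -10) + t(-20, 12, 16) into the plane: 23 + (-60)t = 8, so t = 1/4.
Intersection: (5, -7, -10) + (1/4)·(-20, 12, 16) = (0, -4, -6).

(0, -4, -6)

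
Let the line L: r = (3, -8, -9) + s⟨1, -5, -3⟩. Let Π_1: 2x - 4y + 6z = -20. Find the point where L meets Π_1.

(2, -3, -6)

Substitute r = (3, -8, -9) + t(1, -5, -3) into the plane: -16 + 4t = -20, so t = -1.
Intersection: (3, -8, -9) + (-1)·(1, -5, -3) = (2, -3, -6).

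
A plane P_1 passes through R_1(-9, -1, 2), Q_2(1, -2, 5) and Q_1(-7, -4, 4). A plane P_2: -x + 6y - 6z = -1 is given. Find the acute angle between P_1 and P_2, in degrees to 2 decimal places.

73.68

R_1Q_2 = (10, -1, 3), R_1Q_1 = (2, -3, 2); a normal to P_1 is R_1Q_2 × R_1Q_1 = (7, -14, -28).
Using R_1: P_1 has equation 7x - 14y - 28z = -105.
cos θ = |n₁·n₂| / (|n₁||n₂|) = |77| / (√1029 · √73).
θ = arccos(0.28095) ≈ 73.68°.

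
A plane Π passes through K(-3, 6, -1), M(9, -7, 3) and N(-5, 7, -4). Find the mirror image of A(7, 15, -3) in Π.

KM = (12, -13, 4), KN = (-2, 1, -3); a normal to Π is KM × KN = (35, 28, -14).
Using K: Π has equation 35x + 28y - 14z = 77.
λ = (n·A − d)/|n|² = (707 − 77)/2205 = 2/7.
Reflection = A − 2λn = (7, 15, -3) − (4/7)·(35, 28, -14) = (-13, -1, 5).

(-13, -1, 5)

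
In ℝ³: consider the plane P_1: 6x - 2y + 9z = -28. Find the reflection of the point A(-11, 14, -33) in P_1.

(25, 2, 21)

λ = (n·A − d)/|n|² = (-391 − (-28))/121 = -3.
Reflection = A − 2λn = (-11, 14, -33) − (-6)·(6, -2, 9) = (25, 2, 21).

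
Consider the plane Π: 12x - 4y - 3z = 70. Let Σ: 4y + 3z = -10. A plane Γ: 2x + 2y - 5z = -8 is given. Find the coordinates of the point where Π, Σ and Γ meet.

Solving the 3×3 linear system 12x - 4y - 3z = 70, 4y + 3z = -10, 2x + 2y - 5z = -8 (e.g. by elimination or Cramer's rule, determinant = -312) gives (5, -4, 2).

(5, -4, 2)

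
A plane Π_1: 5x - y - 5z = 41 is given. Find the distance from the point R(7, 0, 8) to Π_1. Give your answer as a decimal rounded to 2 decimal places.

n·R − d = (5)·(7) + (-1)·(0) + (-5)·(8) − 41 = -46; |n| = √51.
Distance = |-46| / √51 = 46/√51 ≈ 6.44.

6.44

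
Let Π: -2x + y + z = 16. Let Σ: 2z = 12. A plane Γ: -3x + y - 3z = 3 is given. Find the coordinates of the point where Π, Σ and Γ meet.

(-11, -12, 6)

Solving the 3×3 linear system -2x + y + z = 16, 2z = 12, -3x + y - 3z = 3 (e.g. by elimination or Cramer's rule, determinant = -2) gives (-11, -12, 6).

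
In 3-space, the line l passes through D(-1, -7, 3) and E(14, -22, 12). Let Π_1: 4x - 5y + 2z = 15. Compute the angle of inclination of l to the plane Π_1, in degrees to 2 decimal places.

A direction vector for l is E − D = (15, -15, 9).
sin θ = |n·v| / (|n||v|) = |153| / (√45 · √531) = 0.98978.
θ ≈ 81.80°.

81.80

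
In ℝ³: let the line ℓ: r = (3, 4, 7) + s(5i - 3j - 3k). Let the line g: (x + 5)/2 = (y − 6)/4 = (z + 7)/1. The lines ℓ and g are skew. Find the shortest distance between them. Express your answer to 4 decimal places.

15.4568

g has direction (2, 4, 1) through (-5, 6, -7).
Common perpendicular direction n = (5, -3, -3) × (2, 4, 1) = (9, -11, 26).
With w = (-5, 6, -7) − (3, 4, 7) = (-8, 2, -14), w · n = -458.
Distance = |w · n| / |n| = |-458| / √878 ≈ 15.4568.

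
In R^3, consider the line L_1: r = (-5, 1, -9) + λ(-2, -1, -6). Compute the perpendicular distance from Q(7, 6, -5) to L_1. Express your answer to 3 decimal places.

Taking (-5, 1, -9) on L_1 with direction v = (-2, -1, -6): w = Q − (-5, 1, -9) = (12, 5, 4), and w × v = (-26, 64, -2).
Distance = |w × v| / |v| = √4776 / √41 ≈ 10.793.

10.793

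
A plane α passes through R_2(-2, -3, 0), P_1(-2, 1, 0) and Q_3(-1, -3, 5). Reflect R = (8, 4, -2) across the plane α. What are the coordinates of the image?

R_2P_1 = (0, 4, 0), R_2Q_3 = (1, 0, 5); a normal to α is R_2P_1 × R_2Q_3 = (20, 0, -4).
Using R_2: α has equation 20x - 4z = -40.
λ = (n·R − d)/|n|² = (168 − (-40))/416 = 1/2.
Reflection = R − 2λn = (8, 4, -2) − 1·(20, 0, -4) = (-12, 4, 2).

(-12, 4, 2)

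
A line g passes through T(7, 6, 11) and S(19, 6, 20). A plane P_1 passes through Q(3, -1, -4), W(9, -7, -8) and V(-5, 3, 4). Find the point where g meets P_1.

A direction vector for g is S − T = (12, 0, 9).
QW = (6, -6, -4), QV = (-8, 4, 8); a normal to P_1 is QW × QV = (-32, -16, -24).
Using Q: P_1 has equation -32x - 16y - 24z = 16.
Substitute r = (7, 6, 11) + t(12, 0, 9) into the plane: -584 + (-600)t = 16, so t = -1.
Intersection: (7, 6, 11) + (-1)·(12, 0, 9) = (-5, 6, 2).

(-5, 6, 2)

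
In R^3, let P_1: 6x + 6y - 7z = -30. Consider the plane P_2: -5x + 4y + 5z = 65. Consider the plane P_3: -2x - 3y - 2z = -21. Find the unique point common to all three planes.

Solving the 3×3 linear system 6x + 6y - 7z = -30, -5x + 4y + 5z = 65, -2x - 3y - 2z = -21 (e.g. by elimination or Cramer's rule, determinant = -239) gives (-3, 5, 6).

(-3, 5, 6)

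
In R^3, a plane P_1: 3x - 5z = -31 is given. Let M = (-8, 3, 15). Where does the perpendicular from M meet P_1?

Foot = M − λn with λ = (n·M − d)/|n|² = (-99 − (-31))/34 = -2.
Foot = (-8, 3, 15) − (-2)·(3, 0, -5) = (-2, 3, 5).

(-2, 3, 5)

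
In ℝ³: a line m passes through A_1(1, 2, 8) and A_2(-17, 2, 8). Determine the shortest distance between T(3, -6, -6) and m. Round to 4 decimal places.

16.1245

A direction vector for m is A_2 − A_1 = (-18, 0, 0).
Taking (1, 2, 8) on m with direction v = (-18, 0, 0): w = T − (1, 2, 8) = (2, -8, -14), and w × v = (0, 252, -144).
Distance = |w × v| / |v| = √84240 / √324 ≈ 16.1245.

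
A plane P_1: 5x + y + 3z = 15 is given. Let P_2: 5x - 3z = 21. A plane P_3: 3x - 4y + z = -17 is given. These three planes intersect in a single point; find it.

(3, 6, -2)

Solving the 3×3 linear system 5x + y + 3z = 15, 5x - 3z = 21, 3x - 4y + z = -17 (e.g. by elimination or Cramer's rule, determinant = -134) gives (3, 6, -2).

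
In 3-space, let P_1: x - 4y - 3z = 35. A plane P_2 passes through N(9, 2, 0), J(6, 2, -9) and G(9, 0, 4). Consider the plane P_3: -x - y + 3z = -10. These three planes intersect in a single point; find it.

(3, -5, -4)

NJ = (-3, 0, -9), NG = (0, -2, 4); a normal to P_2 is NJ × NG = (-18, 12, 6).
Using N: P_2 has equation -18x + 12y + 6z = -138.
Solving the 3×3 linear system x - 4y - 3z = 35, -18x + 12y + 6z = -138, -x - y + 3z = -10 (e.g. by elimination or Cramer's rule, determinant = -240) gives (3, -5, -4).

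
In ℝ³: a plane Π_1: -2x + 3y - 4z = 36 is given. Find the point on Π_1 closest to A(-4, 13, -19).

Foot = A − λn with λ = (n·A − d)/|n|² = (123 − 36)/29 = 3.
Foot = (-4, 13, -19) − 3·(-2, 3, -4) = (2, 4, -7).

(2, 4, -7)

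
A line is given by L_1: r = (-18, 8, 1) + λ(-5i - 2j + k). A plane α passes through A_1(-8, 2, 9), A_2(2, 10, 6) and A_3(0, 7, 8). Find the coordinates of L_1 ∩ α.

(-8, 12, -1)

A_1A_2 = (10, 8, -3), A_1A_3 = (8, 5, -1); a normal to α is A_1A_2 × A_1A_3 = (7, -14, -14).
Using A_1: α has equation 7x - 14y - 14z = -210.
Substitute r = (-18, 8, 1) + t(-5, -2, 1) into the plane: -252 + (-21)t = -210, so t = -2.
Intersection: (-18, 8, 1) + (-2)·(-5, -2, 1) = (-8, 12, -1).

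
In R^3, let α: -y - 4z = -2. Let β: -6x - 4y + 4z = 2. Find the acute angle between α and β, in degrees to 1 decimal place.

69.3

cos θ = |n₁·n₂| / (|n₁||n₂|) = |-12| / (√17 · √68).
θ = arccos(0.35294) ≈ 69.3°.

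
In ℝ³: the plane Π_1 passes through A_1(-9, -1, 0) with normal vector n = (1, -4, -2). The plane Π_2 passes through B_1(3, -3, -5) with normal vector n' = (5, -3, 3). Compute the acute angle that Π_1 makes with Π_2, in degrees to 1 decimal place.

68.5

Π_1: n·r = n·A_1 gives x - 4y - 2z = -5.
Π_2: n'·r = n'·B_1 gives 5x - 3y + 3z = 9.
cos θ = |n₁·n₂| / (|n₁||n₂|) = |11| / (√21 · √43).
θ = arccos(0.36606) ≈ 68.5°.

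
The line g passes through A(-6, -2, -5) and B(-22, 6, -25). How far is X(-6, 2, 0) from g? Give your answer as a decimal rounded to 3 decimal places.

A direction vector for g is B − A = (-16, 8, -20).
Taking (-6, -2, -5) on g with direction v = (-16, 8, -20): w = X − (-6, -2, -5) = (0, 4, 5), and w × v = (-120, -80, 64).
Distance = |w × v| / |v| = √24896 / √720 ≈ 5.880.

5.880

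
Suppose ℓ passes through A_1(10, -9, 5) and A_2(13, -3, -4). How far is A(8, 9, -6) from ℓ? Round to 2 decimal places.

A direction vector for ℓ is A_2 − A_1 = (3, 6, -9).
Taking (10, -9, 5) on ℓ with direction v = (3, 6, -9): w = A − (10, -9, 5) = (-2, 18, -11), and w × v = (-96, -51, -66).
Distance = |w × v| / |v| = √16173 / √126 ≈ 11.33.

11.33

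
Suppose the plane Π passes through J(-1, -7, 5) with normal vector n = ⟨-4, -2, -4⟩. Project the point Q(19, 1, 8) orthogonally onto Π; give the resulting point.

Π: n·r = n·J gives -4x - 2y - 4z = -2.
Foot = Q − λn with λ = (n·Q − d)/|n|² = (-110 − (-2))/36 = -3.
Foot = (19, 1, 8) − (-3)·(-4, -2, -4) = (7, -5, -4).

(7, -5, -4)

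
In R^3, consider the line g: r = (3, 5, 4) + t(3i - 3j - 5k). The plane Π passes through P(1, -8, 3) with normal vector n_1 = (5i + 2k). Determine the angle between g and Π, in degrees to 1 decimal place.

Π: n_1·r = n_1·P gives 5x + 2z = 11.
sin θ = |n·v| / (|n||v|) = |5| / (√29 · √43) = 0.14159.
θ ≈ 8.1°.

8.1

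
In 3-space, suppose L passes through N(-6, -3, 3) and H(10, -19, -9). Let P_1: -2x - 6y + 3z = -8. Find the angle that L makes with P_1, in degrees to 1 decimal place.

9.0

A direction vector for L is H − N = (16, -16, -12).
sin θ = |n·v| / (|n||v|) = |28| / (√49 · √656) = 0.15617.
θ ≈ 9.0°.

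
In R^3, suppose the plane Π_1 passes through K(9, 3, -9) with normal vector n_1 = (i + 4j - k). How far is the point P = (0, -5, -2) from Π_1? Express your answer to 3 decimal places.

11.314

Π_1: n_1·r = n_1·K gives x + 4y - z = 30.
n·P − d = (1)·(0) + (4)·(-5) + (-1)·(-2) − 30 = -48; |n| = √18.
Distance = |-48| / √18 = 48/√18 ≈ 11.314.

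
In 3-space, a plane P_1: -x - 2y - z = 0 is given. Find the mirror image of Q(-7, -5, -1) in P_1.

(-1, 7, 5)

λ = (n·Q − d)/|n|² = (18 − 0)/6 = 3.
Reflection = Q − 2λn = (-7, -5, -1) − 6·(-1, -2, -1) = (-1, 7, 5).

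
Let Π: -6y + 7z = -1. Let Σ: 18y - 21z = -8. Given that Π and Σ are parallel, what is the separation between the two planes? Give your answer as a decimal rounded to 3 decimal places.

Rescale Σ by 1/(-3): -6y + 7z = 8/3. Then distance = |-1 − (8/3)| / √85 ≈ 0.398.

0.398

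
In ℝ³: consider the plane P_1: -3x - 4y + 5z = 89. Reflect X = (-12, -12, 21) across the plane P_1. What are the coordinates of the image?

λ = (n·X − d)/|n|² = (189 − 89)/50 = 2.
Reflection = X − 2λn = (-12, -12, 21) − 4·(-3, -4, 5) = (0, 4, 1).

(0, 4, 1)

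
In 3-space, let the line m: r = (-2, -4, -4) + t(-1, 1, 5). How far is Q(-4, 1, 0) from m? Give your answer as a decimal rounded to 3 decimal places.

Taking (-2, -4, -4) on m with direction v = (-1, 1, 5): w = Q − (-2, -4, -4) = (-2, 5, 4), and w × v = (21, 6, 3).
Distance = |w × v| / |v| = √486 / √27 ≈ 4.243.

4.243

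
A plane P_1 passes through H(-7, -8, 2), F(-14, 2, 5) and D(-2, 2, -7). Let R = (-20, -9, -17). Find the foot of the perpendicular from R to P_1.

(-5, -3, -2)

HF = (-7, 10, 3), HD = (5, 10, -9); a normal to P_1 is HF × HD = (-120, -48, -120).
Using H: P_1 has equation -120x - 48y - 120z = 984.
Foot = R − λn with λ = (n·R − d)/|n|² = (4872 − 984)/31104 = 1/8.
Foot = (-20, -9, -17) − (1/8)·(-120, -48, -120) = (-5, -3, -2).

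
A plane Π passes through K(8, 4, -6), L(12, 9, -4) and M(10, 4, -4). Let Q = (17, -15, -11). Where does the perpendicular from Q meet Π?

KL = (4, 5, 2), KM = (2, 0, 2); a normal to Π is KL × KM = (10, -4, -10).
Using K: Π has equation 10x - 4y - 10z = 124.
Foot = Q − λn with λ = (n·Q − d)/|n|² = (340 − 124)/216 = 1.
Foot = (17, -15, -11) − 1·(10, -4, -10) = (7, -11, -1).

(7, -11, -1)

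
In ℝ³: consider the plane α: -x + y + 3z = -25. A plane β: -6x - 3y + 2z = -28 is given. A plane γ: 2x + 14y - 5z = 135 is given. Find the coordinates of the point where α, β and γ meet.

(-2, 6, -11)

Solving the 3×3 linear system -x + y + 3z = -25, -6x - 3y + 2z = -28, 2x + 14y - 5z = 135 (e.g. by elimination or Cramer's rule, determinant = -247) gives (-2, 6, -11).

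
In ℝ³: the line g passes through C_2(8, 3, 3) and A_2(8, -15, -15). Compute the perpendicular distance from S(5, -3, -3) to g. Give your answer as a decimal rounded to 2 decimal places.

A direction vector for g is A_2 − C_2 = (0, -18, -18).
Taking (8, 3, 3) on g with direction v = (0, -18, -18): w = S − (8, 3, 3) = (-3, -6, -6), and w × v = (0, -54, 54).
Distance = |w × v| / |v| = √5832 / √648 ≈ 3.00.

3.00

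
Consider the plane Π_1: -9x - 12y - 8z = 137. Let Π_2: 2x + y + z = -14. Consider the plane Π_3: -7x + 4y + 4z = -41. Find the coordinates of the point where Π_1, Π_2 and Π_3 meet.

(-1, -8, -4)

Solving the 3×3 linear system -9x - 12y - 8z = 137, 2x + y + z = -14, -7x + 4y + 4z = -41 (e.g. by elimination or Cramer's rule, determinant = 60) gives (-1, -8, -4).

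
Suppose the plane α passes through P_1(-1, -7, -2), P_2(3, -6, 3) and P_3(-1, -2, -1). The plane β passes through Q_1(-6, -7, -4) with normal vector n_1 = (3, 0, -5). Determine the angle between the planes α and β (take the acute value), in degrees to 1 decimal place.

20.5

P_1P_2 = (4, 1, 5), P_1P_3 = (0, 5, 1); a normal to α is P_1P_2 × P_1P_3 = (-24, -4, 20).
Using P_1: α has equation -24x - 4y + 20z = 12.
β: n_1·r = n_1·Q_1 gives 3x - 5z = 2.
cos θ = |n₁·n₂| / (|n₁||n₂|) = |-172| / (√992 · √34).
θ = arccos(0.93655) ≈ 20.5°.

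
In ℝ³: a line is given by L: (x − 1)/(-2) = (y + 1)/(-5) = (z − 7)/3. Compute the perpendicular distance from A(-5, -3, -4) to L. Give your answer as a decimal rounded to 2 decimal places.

12.56

L has direction (-2, -5, 3) through (1, -1, 7).
Taking (1, -1, 7) on L with direction v = (-2, -5, 3): w = A − (1, -1, 7) = (-6, -2, -11), and w × v = (-61, 40, 26).
Distance = |w × v| / |v| = √5997 / √38 ≈ 12.56.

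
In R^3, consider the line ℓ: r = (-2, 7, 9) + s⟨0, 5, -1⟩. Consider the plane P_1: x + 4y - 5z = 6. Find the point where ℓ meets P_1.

Substitute r = (-2, 7, 9) + t(0, 5, -1) into the plane: -19 + 25t = 6, so t = 1.
Intersection: (-2, 7, 9) + 1·(0, 5, -1) = (-2, 12, 8).

(-2, 12, 8)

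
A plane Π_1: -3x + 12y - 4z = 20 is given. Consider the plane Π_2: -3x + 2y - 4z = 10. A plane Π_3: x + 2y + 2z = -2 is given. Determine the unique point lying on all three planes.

(0, 1, -2)

Solving the 3×3 linear system -3x + 12y - 4z = 20, -3x + 2y - 4z = 10, x + 2y + 2z = -2 (e.g. by elimination or Cramer's rule, determinant = 20) gives (0, 1, -2).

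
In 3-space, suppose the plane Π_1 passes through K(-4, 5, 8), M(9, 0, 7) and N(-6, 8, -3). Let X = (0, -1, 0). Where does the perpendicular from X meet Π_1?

KM = (13, -5, -1), KN = (-2, 3, -11); a normal to Π_1 is KM × KN = (58, 145, 29).
Using K: Π_1 has equation 58x + 145y + 29z = 725.
Foot = X − λn with λ = (n·X − d)/|n|² = (-145 − 725)/25230 = -1/29.
Foot = (0, -1, 0) − (-1/29)·(58, 145, 29) = (2, 4, 1).

(2, 4, 1)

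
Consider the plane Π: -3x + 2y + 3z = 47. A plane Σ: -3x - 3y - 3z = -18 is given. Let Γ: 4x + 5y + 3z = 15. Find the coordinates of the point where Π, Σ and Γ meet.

Solving the 3×3 linear system -3x + 2y + 3z = 47, -3x - 3y - 3z = -18, 4x + 5y + 3z = 15 (e.g. by elimination or Cramer's rule, determinant = -33) gives (-5, 1, 10).

(-5, 1, 10)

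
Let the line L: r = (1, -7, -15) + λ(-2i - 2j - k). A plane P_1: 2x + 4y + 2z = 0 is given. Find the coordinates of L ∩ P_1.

Substitute r = (1, -7, -15) + t(-2, -2, -1) into the plane: -56 + (-14)t = 0, so t = -4.
Intersection: (1, -7, -15) + (-4)·(-2, -2, -1) = (9, 1, -11).

(9, 1, -11)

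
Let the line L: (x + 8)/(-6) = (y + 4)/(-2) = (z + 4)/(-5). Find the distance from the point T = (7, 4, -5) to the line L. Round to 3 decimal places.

11.535

L has direction (-6, -2, -5) through (-8, -4, -4).
Taking (-8, -4, -4) on L with direction v = (-6, -2, -5): w = T − (-8, -4, -4) = (15, 8, -1), and w × v = (-42, 81, 18).
Distance = |w × v| / |v| = √8649 / √65 ≈ 11.535.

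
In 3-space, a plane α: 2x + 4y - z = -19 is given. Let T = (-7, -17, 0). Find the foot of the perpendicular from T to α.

Foot = T − λn with λ = (n·T − d)/|n|² = (-82 − (-19))/21 = -3.
Foot = (-7, -17, 0) − (-3)·(2, 4, -1) = (-1, -5, -3).

(-1, -5, -3)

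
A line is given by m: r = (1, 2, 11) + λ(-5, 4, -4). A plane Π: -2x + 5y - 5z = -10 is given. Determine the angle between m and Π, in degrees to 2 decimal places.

sin θ = |n·v| / (|n||v|) = |50| / (√54 · √57) = 0.90123.
θ ≈ 64.32°.

64.32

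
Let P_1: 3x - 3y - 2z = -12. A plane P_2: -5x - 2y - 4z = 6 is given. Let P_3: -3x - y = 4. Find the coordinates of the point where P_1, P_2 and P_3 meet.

Solving the 3×3 linear system 3x - 3y - 2z = -12, -5x - 2y - 4z = 6, -3x - y = 4 (e.g. by elimination or Cramer's rule, determinant = -46) gives (-2, 2, 0).

(-2, 2, 0)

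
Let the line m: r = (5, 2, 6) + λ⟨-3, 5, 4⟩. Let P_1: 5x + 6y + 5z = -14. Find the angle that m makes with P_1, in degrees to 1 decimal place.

sin θ = |n·v| / (|n||v|) = |35| / (√86 · √50) = 0.53374.
θ ≈ 32.3°.

32.3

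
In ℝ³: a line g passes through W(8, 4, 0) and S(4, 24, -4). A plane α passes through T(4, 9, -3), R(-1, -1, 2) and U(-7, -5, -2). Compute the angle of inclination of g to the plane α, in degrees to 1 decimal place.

36.3

A direction vector for g is S − W = (-4, 20, -4).
TR = (-5, -10, 5), TU = (-11, -14, 1); a normal to α is TR × TU = (60, -50, -40).
Using T: α has equation 60x - 50y - 40z = -90.
sin θ = |n·v| / (|n||v|) = |-1080| / (√7700 · √432) = 0.59216.
θ ≈ 36.3°.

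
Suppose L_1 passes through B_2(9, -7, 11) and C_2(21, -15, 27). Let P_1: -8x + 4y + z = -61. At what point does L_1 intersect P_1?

(6, -5, 7)

A direction vector for L_1 is C_2 − B_2 = (12, -8, 16).
Substitute r = (9, -7, 11) + t(12, -8, 16) into the plane: -89 + (-112)t = -61, so t = -1/4.
Intersection: (9, -7, 11) + (-1/4)·(12, -8, 16) = (6, -5, 7).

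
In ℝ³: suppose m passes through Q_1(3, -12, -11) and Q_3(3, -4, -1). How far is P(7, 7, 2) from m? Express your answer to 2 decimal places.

A direction vector for m is Q_3 − Q_1 = (0, 8, 10).
Taking (3, -12, -11) on m with direction v = (0, 8, 10): w = P − (3, -12, -11) = (4, 19, 13), and w × v = (86, -40, 32).
Distance = |w × v| / |v| = √10020 / √164 ≈ 7.82.

7.82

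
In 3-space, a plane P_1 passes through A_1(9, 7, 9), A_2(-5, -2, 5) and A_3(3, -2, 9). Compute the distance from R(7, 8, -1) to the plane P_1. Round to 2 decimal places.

A_1A_2 = (-14, -9, -4), A_1A_3 = (-6, -9, 0); a normal to P_1 is A_1A_2 × A_1A_3 = (-36, 24, 72).
Using A_1: P_1 has equation -36x + 24y + 72z = 492.
n·R − d = (-36)·(7) + (24)·(8) + (72)·(-1) − 492 = -624; |n| = √7056.
Distance = |-624| / √7056 = 624/√7056 ≈ 7.43.

7.43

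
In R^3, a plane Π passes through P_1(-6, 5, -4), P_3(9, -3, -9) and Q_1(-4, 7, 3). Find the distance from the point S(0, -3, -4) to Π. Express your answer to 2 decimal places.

P_1P_3 = (15, -8, -5), P_1Q_1 = (2, 2, 7); a normal to Π is P_1P_3 × P_1Q_1 = (-46, -115, 46).
Using P_1: Π has equation -46x - 115y + 46z = -483.
n·S − d = (-46)·(0) + (-115)·(-3) + (46)·(-4) − (-483) = 644; |n| = √17457.
Distance = |644| / √17457 = 644/√17457 ≈ 4.87.

4.87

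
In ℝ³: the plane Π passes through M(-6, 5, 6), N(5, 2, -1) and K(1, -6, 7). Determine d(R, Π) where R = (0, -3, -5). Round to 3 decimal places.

MN = (11, -3, -7), MK = (7, -11, 1); a normal to Π is MN × MK = (-80, -60, -100).
Using M: Π has equation -80x - 60y - 100z = -420.
n·R − d = (-80)·(0) + (-60)·(-3) + (-100)·(-5) − (-420) = 1100; |n| = √20000.
Distance = |1100| / √20000 = 1100/√20000 ≈ 7.778.

7.778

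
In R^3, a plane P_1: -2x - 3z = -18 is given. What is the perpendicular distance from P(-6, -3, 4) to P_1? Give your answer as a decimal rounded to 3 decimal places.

n·P − d = (-2)·(-6) + (0)·(-3) + (-3)·(4) − (-18) = 18; |n| = √13.
Distance = |18| / √13 = 18/√13 ≈ 4.992.

4.992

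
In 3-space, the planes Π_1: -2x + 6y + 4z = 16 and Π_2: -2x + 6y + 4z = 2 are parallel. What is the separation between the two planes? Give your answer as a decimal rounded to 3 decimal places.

Same normal n = (-2, 6, 4) with |n| = √56; distance = |16 − 2| / |n| = 14/√56 ≈ 1.871.

1.871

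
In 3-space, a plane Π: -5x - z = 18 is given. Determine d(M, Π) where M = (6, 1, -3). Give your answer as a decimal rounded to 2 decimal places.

8.83

n·M − d = (-5)·(6) + (0)·(1) + (-1)·(-3) − 18 = -45; |n| = √26.
Distance = |-45| / √26 = 45/√26 ≈ 8.83.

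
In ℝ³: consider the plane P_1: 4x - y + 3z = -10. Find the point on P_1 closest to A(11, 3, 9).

Foot = A − λn with λ = (n·A − d)/|n|² = (68 − (-10))/26 = 3.
Foot = (11, 3, 9) − 3·(4, -1, 3) = (-1, 6, 0).

(-1, 6, 0)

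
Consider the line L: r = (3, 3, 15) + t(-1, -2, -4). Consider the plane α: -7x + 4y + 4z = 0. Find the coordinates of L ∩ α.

(0, -3, 3)

Substitute r = (3, 3, 15) + t(-1, -2, -4) into the plane: 51 + (-17)t = 0, so t = 3.
Intersection: (3, 3, 15) + 3·(-1, -2, -4) = (0, -3, 3).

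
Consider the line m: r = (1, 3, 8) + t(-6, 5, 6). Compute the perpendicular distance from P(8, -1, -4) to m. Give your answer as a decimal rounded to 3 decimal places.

Taking (1, 3, 8) on m with direction v = (-6, 5, 6): w = P − (1, 3, 8) = (7, -4, -12), and w × v = (36, 30, 11).
Distance = |w × v| / |v| = √2317 / √97 ≈ 4.887.

4.887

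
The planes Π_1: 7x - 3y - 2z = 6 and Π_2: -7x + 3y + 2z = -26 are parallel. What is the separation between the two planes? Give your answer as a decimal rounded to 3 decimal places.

2.540

Rescale Π_2 by 1/(-1): 7x - 3y - 2z = 26. Then distance = |6 − 26| / √62 ≈ 2.540.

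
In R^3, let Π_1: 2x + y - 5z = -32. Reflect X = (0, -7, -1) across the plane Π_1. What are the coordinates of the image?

λ = (n·X − d)/|n|² = (-2 − (-32))/30 = 1.
Reflection = X − 2λn = (0, -7, -1) − 2·(2, 1, -5) = (-4, -9, 9).

(-4, -9, 9)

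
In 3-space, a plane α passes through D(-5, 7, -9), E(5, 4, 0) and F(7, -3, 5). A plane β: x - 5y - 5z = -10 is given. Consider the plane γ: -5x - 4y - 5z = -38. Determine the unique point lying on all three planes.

(5, 2, 1)

DE = (10, -3, 9), DF = (12, -10, 14); a normal to α is DE × DF = (48, -32, -64).
Using D: α has equation 48x - 32y - 64z = 112.
Solving the 3×3 linear system 48x - 32y - 64z = 112, x - 5y - 5z = -10, -5x - 4y - 5z = -38 (e.g. by elimination or Cramer's rule, determinant = 1136) gives (5, 2, 1).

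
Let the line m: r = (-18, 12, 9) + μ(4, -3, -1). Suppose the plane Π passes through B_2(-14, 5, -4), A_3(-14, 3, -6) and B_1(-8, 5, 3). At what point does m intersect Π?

(-2, 0, 5)

B_2A_3 = (0, -2, -2), B_2B_1 = (6, 0, 7); a normal to Π is B_2A_3 × B_2B_1 = (-14, -12, 12).
Using B_2: Π has equation -14x - 12y + 12z = 88.
Substitute r = (-18, 12, 9) + t(4, -3, -1) into the plane: 216 + (-32)t = 88, so t = 4.
Intersection: (-18, 12, 9) + 4·(4, -3, -1) = (-2, 0, 5).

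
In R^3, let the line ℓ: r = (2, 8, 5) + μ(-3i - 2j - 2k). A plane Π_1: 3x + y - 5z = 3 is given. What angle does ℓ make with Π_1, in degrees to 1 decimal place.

sin θ = |n·v| / (|n||v|) = |-1| / (√35 · √17) = 0.04100.
θ ≈ 2.3°.

2.3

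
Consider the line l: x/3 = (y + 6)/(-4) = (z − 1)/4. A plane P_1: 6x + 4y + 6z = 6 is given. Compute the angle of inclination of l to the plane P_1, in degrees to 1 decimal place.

25.6

l has direction (3, -4, 4) through (0, -6, 1).
sin θ = |n·v| / (|n||v|) = |26| / (√88 · √41) = 0.43285.
θ ≈ 25.6°.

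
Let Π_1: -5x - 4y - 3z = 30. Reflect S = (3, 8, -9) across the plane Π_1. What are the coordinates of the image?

λ = (n·S − d)/|n|² = (-20 − 30)/50 = -1.
Reflection = S − 2λn = (3, 8, -9) − (-2)·(-5, -4, -3) = (-7, 0, -15).

(-7, 0, -15)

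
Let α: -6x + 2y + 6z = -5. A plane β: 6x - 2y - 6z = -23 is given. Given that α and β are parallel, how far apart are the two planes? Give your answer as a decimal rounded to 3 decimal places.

Rescale β by 1/(-1): -6x + 2y + 6z = 23. Then distance = |-5 − 23| / √76 ≈ 3.212.

3.212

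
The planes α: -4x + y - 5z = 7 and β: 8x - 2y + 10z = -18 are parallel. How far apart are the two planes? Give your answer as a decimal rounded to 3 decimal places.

0.309

Rescale β by 1/(-2): -4x + y - 5z = 9. Then distance = |7 − 9| / √42 ≈ 0.309.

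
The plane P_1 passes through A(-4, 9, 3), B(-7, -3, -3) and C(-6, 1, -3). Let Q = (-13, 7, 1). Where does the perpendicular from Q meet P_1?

(-5, 5, 1)

AB = (-3, -12, -6), AC = (-2, -8, -6); a normal to P_1 is AB × AC = (24, -6, 0).
Using A: P_1 has equation 24x - 6y = -150.
Foot = Q − λn with λ = (n·Q − d)/|n|² = (-354 − (-150))/612 = -1/3.
Foot = (-13, 7, 1) − (-1/3)·(24, -6, 0) = (-5, 5, 1).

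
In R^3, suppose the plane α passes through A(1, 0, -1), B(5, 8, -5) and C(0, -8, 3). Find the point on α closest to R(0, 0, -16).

(0, 6, -4)

AB = (4, 8, -4), AC = (-1, -8, 4); a normal to α is AB × AC = (0, -12, -24).
Using A: α has equation -12y - 24z = 24.
Foot = R − λn with λ = (n·R − d)/|n|² = (384 − 24)/720 = 1/2.
Foot = (0, 0, -16) − (1/2)·(0, -12, -24) = (0, 6, -4).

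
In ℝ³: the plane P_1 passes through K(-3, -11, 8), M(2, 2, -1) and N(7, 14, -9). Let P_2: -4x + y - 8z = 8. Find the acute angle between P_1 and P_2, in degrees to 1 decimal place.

KM = (5, 13, -9), KN = (10, 25, -17); a normal to P_1 is KM × KN = (4, -5, -5).
Using K: P_1 has equation 4x - 5y - 5z = 3.
cos θ = |n₁·n₂| / (|n₁||n₂|) = |19| / (√66 · √81).
θ = arccos(0.25986) ≈ 74.9°.

74.9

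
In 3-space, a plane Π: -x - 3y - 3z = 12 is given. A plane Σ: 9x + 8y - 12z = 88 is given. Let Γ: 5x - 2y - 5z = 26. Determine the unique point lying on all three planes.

Solving the 3×3 linear system -x - 3y - 3z = 12, 9x + 8y - 12z = 88, 5x - 2y - 5z = 26 (e.g. by elimination or Cramer's rule, determinant = 283) gives (0, 2, -6).

(0, 2, -6)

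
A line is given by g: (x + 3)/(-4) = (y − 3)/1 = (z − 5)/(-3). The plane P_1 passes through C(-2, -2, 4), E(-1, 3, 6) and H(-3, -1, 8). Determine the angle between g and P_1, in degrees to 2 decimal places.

g has direction (-4, 1, -3) through (-3, 3, 5).
CE = (1, 5, 2), CH = (-1, 1, 4); a normal to P_1 is CE × CH = (18, -6, 6).
Using C: P_1 has equation 18x - 6y + 6z = 0.
sin θ = |n·v| / (|n||v|) = |-96| / (√396 · √26) = 0.94610.
θ ≈ 71.10°.

71.10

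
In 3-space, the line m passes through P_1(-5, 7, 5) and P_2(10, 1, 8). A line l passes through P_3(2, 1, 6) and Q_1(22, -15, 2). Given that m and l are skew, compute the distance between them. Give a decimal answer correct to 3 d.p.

A direction vector for m is P_2 − P_1 = (15, -6, 3).
A direction vector for l is Q_1 − P_3 = (20, -16, -4).
Common perpendicular direction n = (15, -6, 3) × (20, -16, -4) = (72, 120, -120).
With w = (2, 1, 6) − (-5, 7, 5) = (7, -6, 1), w · n = -336.
Distance = |w · n| / |n| = |-336| / √33984 ≈ 1.823.

1.823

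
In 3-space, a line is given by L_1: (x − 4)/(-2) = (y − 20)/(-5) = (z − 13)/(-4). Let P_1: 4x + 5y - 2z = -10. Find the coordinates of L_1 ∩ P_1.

(-4, 0, -3)

L_1 has direction (-2, -5, -4) through (4, 20, 13).
Substitute r = (4, 20, 13) + t(-2, -5, -4) into the plane: 90 + (-25)t = -10, so t = 4.
Intersection: (4, 20, 13) + 4·(-2, -5, -4) = (-4, 0, -3).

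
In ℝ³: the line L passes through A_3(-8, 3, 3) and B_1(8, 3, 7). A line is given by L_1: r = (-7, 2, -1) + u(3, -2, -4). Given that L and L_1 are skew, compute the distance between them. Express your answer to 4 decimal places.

A direction vector for L is B_1 − A_3 = (16, 0, 4).
Common perpendicular direction n = (16, 0, 4) × (3, -2, -4) = (8, 76, -32).
With w = (-7, 2, -1) − (-8, 3, 3) = (1, -1, -4), w · n = 60.
Distance = |w · n| / |n| = |60| / √6864 ≈ 0.7242.

0.7242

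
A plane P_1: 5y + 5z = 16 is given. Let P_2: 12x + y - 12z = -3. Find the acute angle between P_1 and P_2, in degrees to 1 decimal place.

cos θ = |n₁·n₂| / (|n₁||n₂|) = |-55| / (√50 · √289).
θ = arccos(0.45754) ≈ 62.8°.

62.8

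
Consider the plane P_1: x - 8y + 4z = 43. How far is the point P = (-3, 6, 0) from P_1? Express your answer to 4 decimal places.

n·P − d = (1)·(-3) + (-8)·(6) + (4)·(0) − 43 = -94; |n| = √81.
Distance = |-94| / √81 = 94/√81 ≈ 10.4444.

10.4444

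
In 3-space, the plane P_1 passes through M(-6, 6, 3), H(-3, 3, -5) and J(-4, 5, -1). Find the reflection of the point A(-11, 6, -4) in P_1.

MH = (3, -3, -8), MJ = (2, -1, -4); a normal to P_1 is MH × MJ = (4, -4, 3).
Using M: P_1 has equation 4x - 4y + 3z = -39.
λ = (n·A − d)/|n|² = (-80 − (-39))/41 = -1.
Reflection = A − 2λn = (-11, 6, -4) − (-2)·(4, -4, 3) = (-3, -2, 2).

(-3, -2, 2)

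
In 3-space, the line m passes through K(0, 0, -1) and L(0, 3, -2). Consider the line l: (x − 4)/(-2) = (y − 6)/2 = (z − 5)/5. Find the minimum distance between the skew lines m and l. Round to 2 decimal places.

6.40

A direction vector for m is L − K = (0, 3, -1).
l has direction (-2, 2, 5) through (4, 6, 5).
Common perpendicular direction n = (0, 3, -1) × (-2, 2, 5) = (17, 2, 6).
With w = (4, 6, 5) − (0, 0, -1) = (4, 6, 6), w · n = 116.
Distance = |w · n| / |n| = |116| / √329 ≈ 6.40.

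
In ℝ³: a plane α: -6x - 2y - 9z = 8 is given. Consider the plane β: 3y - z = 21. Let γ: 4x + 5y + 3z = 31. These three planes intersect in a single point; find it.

Solving the 3×3 linear system -6x - 2y - 9z = 8, 3y - z = 21, 4x + 5y + 3z = 31 (e.g. by elimination or Cramer's rule, determinant = 32) gives (6, 5, -6).

(6, 5, -6)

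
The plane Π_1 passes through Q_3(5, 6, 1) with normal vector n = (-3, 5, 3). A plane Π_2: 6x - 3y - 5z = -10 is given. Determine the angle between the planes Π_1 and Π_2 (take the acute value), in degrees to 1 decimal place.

29.0

Π_1: n·r = n·Q_3 gives -3x + 5y + 3z = 18.
cos θ = |n₁·n₂| / (|n₁||n₂|) = |-48| / (√43 · √70).
θ = arccos(0.87490) ≈ 29.0°.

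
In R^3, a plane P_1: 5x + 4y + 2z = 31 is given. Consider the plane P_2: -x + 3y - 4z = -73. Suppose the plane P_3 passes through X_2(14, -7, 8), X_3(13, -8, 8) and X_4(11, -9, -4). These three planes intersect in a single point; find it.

X_2X_3 = (-1, -1, 0), X_2X_4 = (-3, -2, -12); a normal to P_3 is X_2X_3 × X_2X_4 = (12, -12, -1).
Using X_2: P_3 has equation 12x - 12y - z = 244.
Solving the 3×3 linear system 5x + 4y + 2z = 31, -x + 3y - 4z = -73, 12x - 12y - z = 244 (e.g. by elimination or Cramer's rule, determinant = -499) gives (11, -10, 8).

(11, -10, 8)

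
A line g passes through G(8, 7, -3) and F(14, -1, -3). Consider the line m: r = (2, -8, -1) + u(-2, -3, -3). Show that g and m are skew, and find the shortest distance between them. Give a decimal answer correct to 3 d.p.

10.630

A direction vector for g is F − G = (6, -8, 0).
Common perpendicular direction n = (6, -8, 0) × (-2, -3, -3) = (24, 18, -34).
With w = (2, -8, -1) − (8, 7, -3) = (-6, -15, 2), w · n = -482.
Since n ≠ 0 the lines are not parallel, and w · n = -482 ≠ 0 so they do not intersect; hence they are skew.
Distance = |w · n| / |n| = |-482| / √2056 ≈ 10.630.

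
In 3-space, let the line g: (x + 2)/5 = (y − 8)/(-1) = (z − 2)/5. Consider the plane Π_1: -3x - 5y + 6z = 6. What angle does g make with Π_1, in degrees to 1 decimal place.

g has direction (5, -1, 5) through (-2, 8, 2).
sin θ = |n·v| / (|n||v|) = |20| / (√70 · √51) = 0.33473.
θ ≈ 19.6°.

19.6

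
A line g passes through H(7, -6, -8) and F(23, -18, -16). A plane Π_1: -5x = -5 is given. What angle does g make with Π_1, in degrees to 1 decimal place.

48.0

A direction vector for g is F − H = (16, -12, -8).
sin θ = |n·v| / (|n||v|) = |-80| / (√25 · √464) = 0.74278.
θ ≈ 48.0°.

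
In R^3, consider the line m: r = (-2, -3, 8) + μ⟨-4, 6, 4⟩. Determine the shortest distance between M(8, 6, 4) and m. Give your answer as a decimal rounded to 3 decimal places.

14.034

Taking (-2, -3, 8) on m with direction v = (-4, 6, 4): w = M − (-2, -3, 8) = (10, 9, -4), and w × v = (60, -24, 96).
Distance = |w × v| / |v| = √13392 / √68 ≈ 14.034.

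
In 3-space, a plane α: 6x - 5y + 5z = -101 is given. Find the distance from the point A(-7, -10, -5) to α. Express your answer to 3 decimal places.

9.058

n·A − d = (6)·(-7) + (-5)·(-10) + (5)·(-5) − (-101) = 84; |n| = √86.
Distance = |84| / √86 = 84/√86 ≈ 9.058.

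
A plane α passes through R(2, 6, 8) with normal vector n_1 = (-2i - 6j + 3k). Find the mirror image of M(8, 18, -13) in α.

(-4, -18, 5)

α: n_1·r = n_1·R gives -2x - 6y + 3z = -16.
λ = (n·M − d)/|n|² = (-163 − (-16))/49 = -3.
Reflection = M − 2λn = (8, 18, -13) − (-6)·(-2, -6, 3) = (-4, -18, 5).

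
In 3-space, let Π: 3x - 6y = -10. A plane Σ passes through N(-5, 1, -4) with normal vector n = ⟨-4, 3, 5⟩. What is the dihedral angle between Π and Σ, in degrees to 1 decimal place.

Σ: n·r = n·N gives -4x + 3y + 5z = 3.
cos θ = |n₁·n₂| / (|n₁||n₂|) = |-30| / (√45 · √50).
θ = arccos(0.63246) ≈ 50.8°.

50.8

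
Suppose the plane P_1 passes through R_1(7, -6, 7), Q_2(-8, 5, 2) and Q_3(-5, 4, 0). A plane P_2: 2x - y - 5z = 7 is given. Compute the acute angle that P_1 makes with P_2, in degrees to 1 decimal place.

R_1Q_2 = (-15, 11, -5), R_1Q_3 = (-12, 10, -7); a normal to P_1 is R_1Q_2 × R_1Q_3 = (-27, -45, -18).
Using R_1: P_1 has equation -27x - 45y - 18z = -45.
cos θ = |n₁·n₂| / (|n₁||n₂|) = |81| / (√3078 · √30).
θ = arccos(0.26656) ≈ 74.5°.

74.5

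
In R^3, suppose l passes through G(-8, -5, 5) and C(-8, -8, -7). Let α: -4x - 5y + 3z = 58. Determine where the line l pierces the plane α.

A direction vector for l is C − G = (0, -3, -12).
Substitute r = (-8, -5, 5) + t(0, -3, -12) into the plane: 72 + (-21)t = 58, so t = 2/3.
Intersection: (-8, -5, 5) + (2/3)·(0, -3, -12) = (-8, -7, -3).

(-8, -7, -3)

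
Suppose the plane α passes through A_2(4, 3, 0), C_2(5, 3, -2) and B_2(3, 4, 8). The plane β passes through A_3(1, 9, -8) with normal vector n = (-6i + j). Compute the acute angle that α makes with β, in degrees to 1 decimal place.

A_2C_2 = (1, 0, -2), A_2B_2 = (-1, 1, 8); a normal to α is A_2C_2 × A_2B_2 = (2, -6, 1).
Using A_2: α has equation 2x - 6y + z = -10.
β: n·r = n·A_3 gives -6x + y = 3.
cos θ = |n₁·n₂| / (|n₁||n₂|) = |-18| / (√41 · √37).
θ = arccos(0.46215) ≈ 62.5°.

62.5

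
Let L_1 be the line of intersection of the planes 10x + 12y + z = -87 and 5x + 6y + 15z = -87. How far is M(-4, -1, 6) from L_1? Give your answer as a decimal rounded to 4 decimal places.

9.2302

Direction of L_1: (10, 12, 1) × (5, 6, 15) = (174, -145, 0).
A point on L_1: solving the two plane equations with x = -6 gives (-6, -2, -3).
Taking (-6, -2, -3) on L_1 with direction v = (174, -145, 0): w = M − (-6, -2, -3) = (2, 1, 9), and w × v = (1305, 1566, -464).
Distance = |w × v| / |v| = √4370677 / √51301 ≈ 9.2302.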